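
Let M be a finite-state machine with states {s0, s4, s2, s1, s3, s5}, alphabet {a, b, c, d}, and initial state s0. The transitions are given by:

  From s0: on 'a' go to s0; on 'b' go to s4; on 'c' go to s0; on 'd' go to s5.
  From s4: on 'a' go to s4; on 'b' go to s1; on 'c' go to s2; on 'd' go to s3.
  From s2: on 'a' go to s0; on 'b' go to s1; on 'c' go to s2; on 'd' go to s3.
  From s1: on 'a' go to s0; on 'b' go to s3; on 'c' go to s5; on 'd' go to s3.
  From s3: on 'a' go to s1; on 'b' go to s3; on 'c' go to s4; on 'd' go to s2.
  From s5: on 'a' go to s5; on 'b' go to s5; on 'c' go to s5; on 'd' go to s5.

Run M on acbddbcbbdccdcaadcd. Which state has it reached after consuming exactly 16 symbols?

s5

s0 → s0 → s0 → s4 → s3 → s2 → s1 → s5 → s5 → s5 → s5 → s5 → s5 → s5 → s5 → s5 → s5
After 16 symbols: s5.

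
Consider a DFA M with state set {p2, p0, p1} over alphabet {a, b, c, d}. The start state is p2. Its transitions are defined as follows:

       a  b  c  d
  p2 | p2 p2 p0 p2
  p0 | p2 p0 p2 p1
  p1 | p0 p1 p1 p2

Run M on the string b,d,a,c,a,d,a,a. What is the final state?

p2

Trace: p2 -b-> p2 -d-> p2 -a-> p2 -c-> p0 -a-> p2 -d-> p2 -a-> p2 -a-> p2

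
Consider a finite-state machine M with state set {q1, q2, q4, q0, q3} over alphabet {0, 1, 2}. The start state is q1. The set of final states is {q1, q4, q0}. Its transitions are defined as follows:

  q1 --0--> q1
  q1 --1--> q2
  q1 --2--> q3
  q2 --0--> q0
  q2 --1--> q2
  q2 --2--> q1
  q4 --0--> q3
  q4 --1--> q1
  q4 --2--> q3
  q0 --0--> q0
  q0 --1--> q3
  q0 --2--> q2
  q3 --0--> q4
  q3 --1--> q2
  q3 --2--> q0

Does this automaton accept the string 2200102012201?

q1 → q3 → q0 → q0 → q0 → q3 → q4 → q3 → q4 → q1 → q3 → q0 → q0 → q3
End state q3 is not accepting.

No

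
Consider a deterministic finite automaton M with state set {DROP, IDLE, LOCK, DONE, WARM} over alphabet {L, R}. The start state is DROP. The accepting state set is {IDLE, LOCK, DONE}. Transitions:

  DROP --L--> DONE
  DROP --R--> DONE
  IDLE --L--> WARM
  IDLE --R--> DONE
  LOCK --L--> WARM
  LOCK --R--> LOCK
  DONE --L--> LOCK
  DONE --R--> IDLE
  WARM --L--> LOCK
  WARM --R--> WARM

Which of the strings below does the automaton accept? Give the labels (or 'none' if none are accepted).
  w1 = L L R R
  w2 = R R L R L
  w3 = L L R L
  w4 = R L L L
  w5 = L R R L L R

w1:
  start at DROP
  read 'L': DROP → DONE
  read 'L': DONE → LOCK
  read 'R': LOCK → LOCK
  read 'R': LOCK → LOCK
  end LOCK, accepted
w2:
  start at DROP
  read 'R': DROP → DONE
  read 'R': DONE → IDLE
  read 'L': IDLE → WARM
  read 'R': WARM → WARM
  read 'L': WARM → LOCK
  end LOCK, accepted
w3:
  start at DROP
  read 'L': DROP → DONE
  read 'L': DONE → LOCK
  read 'R': LOCK → LOCK
  read 'L': LOCK → WARM
  end WARM, rejected
w4:
  start at DROP
  read 'R': DROP → DONE
  read 'L': DONE → LOCK
  read 'L': LOCK → WARM
  read 'L': WARM → LOCK
  end LOCK, accepted
w5:
  start at DROP
  read 'L': DROP → DONE
  read 'R': DONE → IDLE
  read 'R': IDLE → DONE
  read 'L': DONE → LOCK
  read 'L': LOCK → WARM
  read 'R': WARM → WARM
  end WARM, rejected

w1, w2, w4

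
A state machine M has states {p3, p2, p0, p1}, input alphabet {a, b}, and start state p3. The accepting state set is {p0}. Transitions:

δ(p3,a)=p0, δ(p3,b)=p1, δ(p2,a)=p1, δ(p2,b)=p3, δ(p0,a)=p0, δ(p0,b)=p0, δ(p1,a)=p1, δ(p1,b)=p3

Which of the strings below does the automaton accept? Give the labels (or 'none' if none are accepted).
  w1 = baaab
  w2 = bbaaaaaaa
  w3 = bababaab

w1: Trace: p3 -b-> p1 -a-> p1 -a-> p1 -a-> p1 -b-> p3  → end p3, rejected
w2: Trace: p3 -b-> p1 -b-> p3 -a-> p0 -a-> p0 -a-> p0 -a-> p0 -a-> p0 -a-> p0 -a-> p0  → end p0, accepted
w3: Trace: p3 -b-> p1 -a-> p1 -b-> p3 -a-> p0 -b-> p0 -a-> p0 -a-> p0 -b-> p0  → end p0, accepted

w2, w3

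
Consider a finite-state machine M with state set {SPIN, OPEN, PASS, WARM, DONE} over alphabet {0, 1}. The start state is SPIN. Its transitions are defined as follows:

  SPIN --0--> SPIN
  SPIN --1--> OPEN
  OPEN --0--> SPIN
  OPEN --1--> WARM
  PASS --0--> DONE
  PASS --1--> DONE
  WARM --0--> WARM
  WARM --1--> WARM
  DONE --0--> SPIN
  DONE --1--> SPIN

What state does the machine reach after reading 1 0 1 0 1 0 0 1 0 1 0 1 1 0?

start at SPIN
read '1': SPIN → OPEN
read '0': OPEN → SPIN
read '1': SPIN → OPEN
read '0': OPEN → SPIN
read '1': SPIN → OPEN
read '0': OPEN → SPIN
read '0': SPIN → SPIN
read '1': SPIN → OPEN
read '0': OPEN → SPIN
read '1': SPIN → OPEN
read '0': OPEN → SPIN
read '1': SPIN → OPEN
read '1': OPEN → WARM
read '0': WARM → WARM

WARM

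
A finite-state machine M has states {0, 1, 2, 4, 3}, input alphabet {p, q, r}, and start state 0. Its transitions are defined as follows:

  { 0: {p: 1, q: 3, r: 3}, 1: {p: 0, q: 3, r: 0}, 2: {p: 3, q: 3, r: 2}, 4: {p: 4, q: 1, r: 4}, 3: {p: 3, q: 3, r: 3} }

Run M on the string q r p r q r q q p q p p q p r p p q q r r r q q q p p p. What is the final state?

3

Trace: 0 -q-> 3 -r-> 3 -p-> 3 -r-> 3 -q-> 3 -r-> 3 -q-> 3 -q-> 3 -p-> 3 -q-> 3 -p-> 3 -p-> 3 -q-> 3 -p-> 3 -r-> 3 -p-> 3 -p-> 3 -q-> 3 -q-> 3 -r-> 3 -r-> 3 -r-> 3 -q-> 3 -q-> 3 -q-> 3 -p-> 3 -p-> 3 -p-> 3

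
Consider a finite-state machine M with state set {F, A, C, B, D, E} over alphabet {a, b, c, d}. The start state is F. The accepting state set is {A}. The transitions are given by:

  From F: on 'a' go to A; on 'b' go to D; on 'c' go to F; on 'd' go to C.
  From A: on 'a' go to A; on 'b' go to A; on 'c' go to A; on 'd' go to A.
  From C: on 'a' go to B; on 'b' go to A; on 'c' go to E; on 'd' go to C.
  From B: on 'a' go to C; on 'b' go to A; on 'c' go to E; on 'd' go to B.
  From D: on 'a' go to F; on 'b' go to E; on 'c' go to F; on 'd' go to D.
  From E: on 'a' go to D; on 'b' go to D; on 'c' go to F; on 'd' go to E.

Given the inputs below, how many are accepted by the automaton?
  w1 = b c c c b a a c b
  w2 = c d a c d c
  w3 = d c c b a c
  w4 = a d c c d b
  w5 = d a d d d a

2

w1: Trace: F -b-> D -c-> F -c-> F -c-> F -b-> D -a-> F -a-> A -c-> A -b-> A  → end A, accepted
w2: Trace: F -c-> F -d-> C -a-> B -c-> E -d-> E -c-> F  → end F, rejected
w3: Trace: F -d-> C -c-> E -c-> F -b-> D -a-> F -c-> F  → end F, rejected
w4: Trace: F -a-> A -d-> A -c-> A -c-> A -d-> A -b-> A  → end A, accepted
w5: Trace: F -d-> C -a-> B -d-> B -d-> B -d-> B -a-> C  → end C, rejected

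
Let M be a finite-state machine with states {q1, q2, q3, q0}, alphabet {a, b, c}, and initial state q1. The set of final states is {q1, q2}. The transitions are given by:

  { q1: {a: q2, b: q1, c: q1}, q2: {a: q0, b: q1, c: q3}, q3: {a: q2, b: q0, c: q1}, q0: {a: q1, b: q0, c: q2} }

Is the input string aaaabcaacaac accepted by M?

start at q1
read 'a': q1 → q2
read 'a': q2 → q0
read 'a': q0 → q1
read 'a': q1 → q2
read 'b': q2 → q1
read 'c': q1 → q1
read 'a': q1 → q2
read 'a': q2 → q0
read 'c': q0 → q2
read 'a': q2 → q0
read 'a': q0 → q1
read 'c': q1 → q1
End state q1 is accepting.

Yes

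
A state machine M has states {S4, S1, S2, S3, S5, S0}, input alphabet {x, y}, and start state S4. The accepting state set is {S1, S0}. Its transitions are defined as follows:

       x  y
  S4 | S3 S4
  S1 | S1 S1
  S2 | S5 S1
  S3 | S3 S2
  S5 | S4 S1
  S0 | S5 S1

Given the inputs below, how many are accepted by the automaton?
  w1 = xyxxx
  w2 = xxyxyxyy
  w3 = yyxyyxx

w1: Trace: S4 -x-> S3 -y-> S2 -x-> S5 -x-> S4 -x-> S3  → end S3, rejected
w2: Trace: S4 -x-> S3 -x-> S3 -y-> S2 -x-> S5 -y-> S1 -x-> S1 -y-> S1 -y-> S1  → end S1, accepted
w3: Trace: S4 -y-> S4 -y-> S4 -x-> S3 -y-> S2 -y-> S1 -x-> S1 -x-> S1  → end S1, accepted

2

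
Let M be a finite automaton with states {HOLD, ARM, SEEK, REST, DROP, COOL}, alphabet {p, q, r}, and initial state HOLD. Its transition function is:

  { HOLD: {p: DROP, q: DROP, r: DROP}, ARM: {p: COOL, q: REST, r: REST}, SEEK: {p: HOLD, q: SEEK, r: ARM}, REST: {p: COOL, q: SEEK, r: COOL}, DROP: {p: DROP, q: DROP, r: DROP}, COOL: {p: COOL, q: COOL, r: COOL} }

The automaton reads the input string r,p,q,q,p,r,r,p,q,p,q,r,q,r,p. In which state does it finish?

HOLD → DROP → DROP → DROP → DROP → DROP → DROP → DROP → DROP → DROP → DROP → DROP → DROP → DROP → DROP → DROP

DROP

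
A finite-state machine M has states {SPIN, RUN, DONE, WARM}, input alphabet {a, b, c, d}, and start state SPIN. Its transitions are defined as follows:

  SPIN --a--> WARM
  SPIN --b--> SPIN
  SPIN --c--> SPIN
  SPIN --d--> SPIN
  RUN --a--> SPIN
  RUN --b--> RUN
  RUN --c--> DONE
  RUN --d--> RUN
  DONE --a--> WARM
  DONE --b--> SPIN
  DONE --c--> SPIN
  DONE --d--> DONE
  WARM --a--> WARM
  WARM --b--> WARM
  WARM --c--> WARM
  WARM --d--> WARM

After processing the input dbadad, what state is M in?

SPIN → SPIN → SPIN → WARM → WARM → WARM → WARM

WARM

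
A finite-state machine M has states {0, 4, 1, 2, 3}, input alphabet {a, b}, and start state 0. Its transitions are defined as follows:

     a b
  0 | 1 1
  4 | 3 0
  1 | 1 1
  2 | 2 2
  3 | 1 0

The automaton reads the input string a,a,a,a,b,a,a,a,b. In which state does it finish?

Trace: 0 -a-> 1 -a-> 1 -a-> 1 -a-> 1 -b-> 1 -a-> 1 -a-> 1 -a-> 1 -b-> 1

1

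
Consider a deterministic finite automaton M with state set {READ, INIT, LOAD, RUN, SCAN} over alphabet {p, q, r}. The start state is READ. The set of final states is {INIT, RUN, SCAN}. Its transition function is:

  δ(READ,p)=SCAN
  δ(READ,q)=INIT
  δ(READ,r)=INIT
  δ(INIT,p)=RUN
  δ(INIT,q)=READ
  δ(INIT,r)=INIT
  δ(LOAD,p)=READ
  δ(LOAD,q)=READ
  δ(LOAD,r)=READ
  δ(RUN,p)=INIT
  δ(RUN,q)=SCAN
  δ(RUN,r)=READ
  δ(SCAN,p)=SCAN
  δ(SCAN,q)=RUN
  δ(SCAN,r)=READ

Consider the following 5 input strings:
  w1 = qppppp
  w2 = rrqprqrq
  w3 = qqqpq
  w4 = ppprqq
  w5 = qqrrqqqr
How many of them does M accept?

3

w1: Trace: READ -q-> INIT -p-> RUN -p-> INIT -p-> RUN -p-> INIT -p-> RUN  → end RUN, accepted
w2: Trace: READ -r-> INIT -r-> INIT -q-> READ -p-> SCAN -r-> READ -q-> INIT -r-> INIT -q-> READ  → end READ, rejected
w3: Trace: READ -q-> INIT -q-> READ -q-> INIT -p-> RUN -q-> SCAN  → end SCAN, accepted
w4: Trace: READ -p-> SCAN -p-> SCAN -p-> SCAN -r-> READ -q-> INIT -q-> READ  → end READ, rejected
w5: Trace: READ -q-> INIT -q-> READ -r-> INIT -r-> INIT -q-> READ -q-> INIT -q-> READ -r-> INIT  → end INIT, accepted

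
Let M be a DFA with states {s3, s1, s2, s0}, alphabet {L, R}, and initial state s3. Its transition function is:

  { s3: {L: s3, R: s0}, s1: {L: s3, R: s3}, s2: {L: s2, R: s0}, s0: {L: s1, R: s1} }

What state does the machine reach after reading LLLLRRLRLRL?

s3

s3 → s3 → s3 → s3 → s3 → s0 → s1 → s3 → s0 → s1 → s3 → s3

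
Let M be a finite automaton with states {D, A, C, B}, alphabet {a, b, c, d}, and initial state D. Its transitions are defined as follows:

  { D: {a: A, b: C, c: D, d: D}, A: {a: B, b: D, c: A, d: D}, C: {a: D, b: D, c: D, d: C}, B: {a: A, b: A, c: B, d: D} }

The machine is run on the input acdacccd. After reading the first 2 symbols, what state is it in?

start at D
read 'a': D → A
read 'c': A → A
After 2 symbols: A.

A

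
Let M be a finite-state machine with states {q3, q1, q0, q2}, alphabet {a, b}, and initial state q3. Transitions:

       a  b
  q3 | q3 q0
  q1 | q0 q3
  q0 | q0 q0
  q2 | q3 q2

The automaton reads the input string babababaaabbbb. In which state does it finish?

start at q3
read 'b': q3 → q0
read 'a': q0 → q0
read 'b': q0 → q0
read 'a': q0 → q0
read 'b': q0 → q0
read 'a': q0 → q0
read 'b': q0 → q0
read 'a': q0 → q0
read 'a': q0 → q0
read 'a': q0 → q0
read 'b': q0 → q0
read 'b': q0 → q0
read 'b': q0 → q0
read 'b': q0 → q0

q0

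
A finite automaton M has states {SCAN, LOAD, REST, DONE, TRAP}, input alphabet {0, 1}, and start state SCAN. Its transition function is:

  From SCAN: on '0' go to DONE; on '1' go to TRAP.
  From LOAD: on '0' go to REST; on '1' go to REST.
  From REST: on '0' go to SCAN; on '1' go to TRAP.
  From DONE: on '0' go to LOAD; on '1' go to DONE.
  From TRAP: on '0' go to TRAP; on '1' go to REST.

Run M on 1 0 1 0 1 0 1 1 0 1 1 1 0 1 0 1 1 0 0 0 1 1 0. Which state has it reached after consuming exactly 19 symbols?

Trace: SCAN -1-> TRAP -0-> TRAP -1-> REST -0-> SCAN -1-> TRAP -0-> TRAP -1-> REST -1-> TRAP -0-> TRAP -1-> REST -1-> TRAP -1-> REST -0-> SCAN -1-> TRAP -0-> TRAP -1-> REST -1-> TRAP -0-> TRAP -0-> TRAP
After 19 symbols: TRAP.

TRAP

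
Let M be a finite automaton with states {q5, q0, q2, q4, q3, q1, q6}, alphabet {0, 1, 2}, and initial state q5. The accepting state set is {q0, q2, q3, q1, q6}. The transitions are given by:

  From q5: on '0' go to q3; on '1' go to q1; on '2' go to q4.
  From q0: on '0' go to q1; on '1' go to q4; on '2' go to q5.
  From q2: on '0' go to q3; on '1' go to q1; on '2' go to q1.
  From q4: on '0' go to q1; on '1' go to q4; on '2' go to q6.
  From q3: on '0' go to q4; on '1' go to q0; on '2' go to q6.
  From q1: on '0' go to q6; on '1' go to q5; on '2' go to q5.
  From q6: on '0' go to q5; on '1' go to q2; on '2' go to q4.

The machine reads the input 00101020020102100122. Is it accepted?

No

Trace: q5 -0-> q3 -0-> q4 -1-> q4 -0-> q1 -1-> q5 -0-> q3 -2-> q6 -0-> q5 -0-> q3 -2-> q6 -0-> q5 -1-> q1 -0-> q6 -2-> q4 -1-> q4 -0-> q1 -0-> q6 -1-> q2 -2-> q1 -2-> q5
End state q5 is not accepting.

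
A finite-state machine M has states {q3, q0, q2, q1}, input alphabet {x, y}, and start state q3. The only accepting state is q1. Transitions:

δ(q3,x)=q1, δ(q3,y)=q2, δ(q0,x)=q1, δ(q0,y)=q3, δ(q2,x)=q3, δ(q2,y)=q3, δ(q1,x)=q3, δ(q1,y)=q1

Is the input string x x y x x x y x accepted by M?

No

start at q3
read 'x': q3 → q1
read 'x': q1 → q3
read 'y': q3 → q2
read 'x': q2 → q3
read 'x': q3 → q1
read 'x': q1 → q3
read 'y': q3 → q2
read 'x': q2 → q3
End state q3 is not accepting.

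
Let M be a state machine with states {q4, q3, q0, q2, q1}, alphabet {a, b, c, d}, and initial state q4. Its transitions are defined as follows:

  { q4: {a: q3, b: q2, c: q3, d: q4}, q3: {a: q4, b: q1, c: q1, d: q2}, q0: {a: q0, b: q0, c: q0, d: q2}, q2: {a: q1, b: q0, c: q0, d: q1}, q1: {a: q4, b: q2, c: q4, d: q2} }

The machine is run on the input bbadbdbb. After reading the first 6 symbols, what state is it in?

q2

q4 → q2 → q0 → q0 → q2 → q0 → q2
After 6 symbols: q2.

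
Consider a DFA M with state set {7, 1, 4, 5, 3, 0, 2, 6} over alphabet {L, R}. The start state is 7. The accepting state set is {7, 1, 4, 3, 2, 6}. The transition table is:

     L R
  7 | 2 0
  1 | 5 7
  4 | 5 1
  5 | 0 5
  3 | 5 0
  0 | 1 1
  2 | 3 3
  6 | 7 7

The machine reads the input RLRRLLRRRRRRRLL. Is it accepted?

Yes

Trace: 7 -R-> 0 -L-> 1 -R-> 7 -R-> 0 -L-> 1 -L-> 5 -R-> 5 -R-> 5 -R-> 5 -R-> 5 -R-> 5 -R-> 5 -R-> 5 -L-> 0 -L-> 1
End state 1 is accepting.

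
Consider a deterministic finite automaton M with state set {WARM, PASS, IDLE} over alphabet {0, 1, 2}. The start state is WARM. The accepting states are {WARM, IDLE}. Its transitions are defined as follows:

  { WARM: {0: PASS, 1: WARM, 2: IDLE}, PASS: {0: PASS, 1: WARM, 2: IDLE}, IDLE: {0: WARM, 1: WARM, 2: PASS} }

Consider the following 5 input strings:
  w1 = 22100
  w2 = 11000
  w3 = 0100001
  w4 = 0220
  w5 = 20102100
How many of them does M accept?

w1: Trace: WARM -2-> IDLE -2-> PASS -1-> WARM -0-> PASS -0-> PASS  → end PASS, rejected
w2: Trace: WARM -1-> WARM -1-> WARM -0-> PASS -0-> PASS -0-> PASS  → end PASS, rejected
w3: Trace: WARM -0-> PASS -1-> WARM -0-> PASS -0-> PASS -0-> PASS -0-> PASS -1-> WARM  → end WARM, accepted
w4: Trace: WARM -0-> PASS -2-> IDLE -2-> PASS -0-> PASS  → end PASS, rejected
w5: Trace: WARM -2-> IDLE -0-> WARM -1-> WARM -0-> PASS -2-> IDLE -1-> WARM -0-> PASS -0-> PASS  → end PASS, rejected

1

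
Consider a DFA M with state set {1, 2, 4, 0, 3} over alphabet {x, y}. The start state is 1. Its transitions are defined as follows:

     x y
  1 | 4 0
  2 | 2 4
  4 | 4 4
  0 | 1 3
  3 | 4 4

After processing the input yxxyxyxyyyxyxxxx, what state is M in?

start at 1
read 'y': 1 → 0
read 'x': 0 → 1
read 'x': 1 → 4
read 'y': 4 → 4
read 'x': 4 → 4
read 'y': 4 → 4
read 'x': 4 → 4
read 'y': 4 → 4
read 'y': 4 → 4
read 'y': 4 → 4
read 'x': 4 → 4
read 'y': 4 → 4
read 'x': 4 → 4
read 'x': 4 → 4
read 'x': 4 → 4
read 'x': 4 → 4

4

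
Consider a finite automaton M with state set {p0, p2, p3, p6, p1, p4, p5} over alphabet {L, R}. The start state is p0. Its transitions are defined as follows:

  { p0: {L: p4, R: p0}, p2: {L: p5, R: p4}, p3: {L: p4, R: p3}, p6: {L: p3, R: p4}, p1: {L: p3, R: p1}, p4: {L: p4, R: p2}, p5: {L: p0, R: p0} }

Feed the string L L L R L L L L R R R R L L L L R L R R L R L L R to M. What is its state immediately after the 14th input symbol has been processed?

Trace: p0 -L-> p4 -L-> p4 -L-> p4 -R-> p2 -L-> p5 -L-> p0 -L-> p4 -L-> p4 -R-> p2 -R-> p4 -R-> p2 -R-> p4 -L-> p4 -L-> p4
After 14 symbols: p4.

p4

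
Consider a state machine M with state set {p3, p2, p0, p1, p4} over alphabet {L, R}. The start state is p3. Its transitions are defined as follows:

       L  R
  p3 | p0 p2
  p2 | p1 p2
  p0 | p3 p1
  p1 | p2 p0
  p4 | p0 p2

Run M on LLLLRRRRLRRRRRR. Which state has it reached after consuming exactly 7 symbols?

start at p3
read 'L': p3 → p0
read 'L': p0 → p3
read 'L': p3 → p0
read 'L': p0 → p3
read 'R': p3 → p2
read 'R': p2 → p2
read 'R': p2 → p2
After 7 symbols: p2.

p2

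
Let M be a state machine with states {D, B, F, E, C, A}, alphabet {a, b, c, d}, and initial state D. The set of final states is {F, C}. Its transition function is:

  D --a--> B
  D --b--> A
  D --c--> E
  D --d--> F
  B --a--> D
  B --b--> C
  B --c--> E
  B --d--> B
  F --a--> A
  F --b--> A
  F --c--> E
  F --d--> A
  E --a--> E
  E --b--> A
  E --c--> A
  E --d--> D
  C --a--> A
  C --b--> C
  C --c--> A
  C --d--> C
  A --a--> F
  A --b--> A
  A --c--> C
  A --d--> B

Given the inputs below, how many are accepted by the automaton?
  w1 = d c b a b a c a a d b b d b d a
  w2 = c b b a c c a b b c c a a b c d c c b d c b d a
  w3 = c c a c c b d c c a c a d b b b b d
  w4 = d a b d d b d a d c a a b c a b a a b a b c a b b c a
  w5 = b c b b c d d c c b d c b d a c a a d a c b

0

w1: D → F → E → A → F → A → F → E → E → E → D → A → A → B → C → C → A  → end A, rejected
w2: D → E → A → A → F → E → A → F → A → A → C → A → F → A → A → C → C → A → C → C → C → A → A → B → D  → end D, rejected
w3: D → E → A → F → E → A → A → B → E → A → F → E → E → D → A → A → A → A → B  → end B, rejected
w4: D → F → A → A → B → B → C → C → A → B → E → E → E → A → C → A → A → F → A → A → F → A → C → A → A → A → C → A  → end A, rejected
w5: D → A → C → C → C → A → B → B → E → A → A → B → E → A → B → D → E → E → E → D → B → E → A  → end A, rejected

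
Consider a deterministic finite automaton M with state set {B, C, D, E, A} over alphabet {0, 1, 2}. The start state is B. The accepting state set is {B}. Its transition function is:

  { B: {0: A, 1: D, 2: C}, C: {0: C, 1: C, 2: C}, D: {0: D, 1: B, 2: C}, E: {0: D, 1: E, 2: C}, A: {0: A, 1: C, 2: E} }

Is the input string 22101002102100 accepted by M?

Trace: B -2-> C -2-> C -1-> C -0-> C -1-> C -0-> C -0-> C -2-> C -1-> C -0-> C -2-> C -1-> C -0-> C -0-> C
End state C is not accepting.

No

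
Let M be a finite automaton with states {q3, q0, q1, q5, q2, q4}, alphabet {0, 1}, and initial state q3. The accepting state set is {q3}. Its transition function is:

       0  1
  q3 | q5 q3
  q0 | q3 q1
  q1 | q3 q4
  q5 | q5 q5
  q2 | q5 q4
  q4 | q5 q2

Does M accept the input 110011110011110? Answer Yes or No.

No

Trace: q3 -1-> q3 -1-> q3 -0-> q5 -0-> q5 -1-> q5 -1-> q5 -1-> q5 -1-> q5 -0-> q5 -0-> q5 -1-> q5 -1-> q5 -1-> q5 -1-> q5 -0-> q5
End state q5 is not accepting.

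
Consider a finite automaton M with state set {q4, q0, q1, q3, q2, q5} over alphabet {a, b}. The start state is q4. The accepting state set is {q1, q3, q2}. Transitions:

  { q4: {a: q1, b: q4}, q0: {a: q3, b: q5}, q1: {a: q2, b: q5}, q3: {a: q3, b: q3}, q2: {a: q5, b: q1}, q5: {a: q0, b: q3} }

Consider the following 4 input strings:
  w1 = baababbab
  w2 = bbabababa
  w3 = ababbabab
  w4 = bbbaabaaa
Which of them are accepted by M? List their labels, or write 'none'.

w1: Trace: q4 -b-> q4 -a-> q1 -a-> q2 -b-> q1 -a-> q2 -b-> q1 -b-> q5 -a-> q0 -b-> q5  → end q5, rejected
w2: Trace: q4 -b-> q4 -b-> q4 -a-> q1 -b-> q5 -a-> q0 -b-> q5 -a-> q0 -b-> q5 -a-> q0  → end q0, rejected
w3: Trace: q4 -a-> q1 -b-> q5 -a-> q0 -b-> q5 -b-> q3 -a-> q3 -b-> q3 -a-> q3 -b-> q3  → end q3, accepted
w4: Trace: q4 -b-> q4 -b-> q4 -b-> q4 -a-> q1 -a-> q2 -b-> q1 -a-> q2 -a-> q5 -a-> q0  → end q0, rejected

w3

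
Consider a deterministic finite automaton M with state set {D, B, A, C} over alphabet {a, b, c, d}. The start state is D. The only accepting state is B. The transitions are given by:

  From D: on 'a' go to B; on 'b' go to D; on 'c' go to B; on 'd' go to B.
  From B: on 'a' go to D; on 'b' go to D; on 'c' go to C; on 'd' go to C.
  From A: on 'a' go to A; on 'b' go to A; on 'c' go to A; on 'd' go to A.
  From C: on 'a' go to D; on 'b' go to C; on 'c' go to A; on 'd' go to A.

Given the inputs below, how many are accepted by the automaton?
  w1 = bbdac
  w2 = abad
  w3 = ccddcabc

w1:
  start at D
  read 'b': D → D
  read 'b': D → D
  read 'd': D → B
  read 'a': B → D
  read 'c': D → B
  end B, accepted
w2:
  start at D
  read 'a': D → B
  read 'b': B → D
  read 'a': D → B
  read 'd': B → C
  end C, rejected
w3:
  start at D
  read 'c': D → B
  read 'c': B → C
  read 'd': C → A
  read 'd': A → A
  read 'c': A → A
  read 'a': A → A
  read 'b': A → A
  read 'c': A → A
  end A, rejected

1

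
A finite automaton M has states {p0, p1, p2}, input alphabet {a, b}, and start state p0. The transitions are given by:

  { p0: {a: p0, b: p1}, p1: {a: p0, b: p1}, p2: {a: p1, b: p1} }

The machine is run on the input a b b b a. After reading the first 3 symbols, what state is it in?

p0 → p0 → p1 → p1
After 3 symbols: p1.

p1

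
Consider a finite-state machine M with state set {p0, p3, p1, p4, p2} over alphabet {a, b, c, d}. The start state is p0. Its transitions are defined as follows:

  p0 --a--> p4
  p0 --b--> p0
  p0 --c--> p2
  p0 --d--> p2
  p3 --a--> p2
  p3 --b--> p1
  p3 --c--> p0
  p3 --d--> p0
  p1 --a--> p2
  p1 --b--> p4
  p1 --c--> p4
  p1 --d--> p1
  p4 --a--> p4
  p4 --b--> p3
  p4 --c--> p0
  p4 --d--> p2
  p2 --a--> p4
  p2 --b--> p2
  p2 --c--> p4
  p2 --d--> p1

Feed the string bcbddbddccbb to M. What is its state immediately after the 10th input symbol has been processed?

p0

p0 → p0 → p2 → p2 → p1 → p1 → p4 → p2 → p1 → p4 → p0
After 10 symbols: p0.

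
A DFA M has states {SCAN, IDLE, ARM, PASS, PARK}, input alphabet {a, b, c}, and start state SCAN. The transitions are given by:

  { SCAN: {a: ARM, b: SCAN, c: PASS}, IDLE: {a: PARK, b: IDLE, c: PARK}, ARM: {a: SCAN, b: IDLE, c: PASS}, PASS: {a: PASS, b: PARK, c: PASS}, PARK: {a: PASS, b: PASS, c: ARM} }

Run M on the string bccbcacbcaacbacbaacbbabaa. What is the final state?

SCAN → SCAN → PASS → PASS → PARK → ARM → SCAN → PASS → PARK → ARM → SCAN → ARM → PASS → PARK → PASS → PASS → PARK → PASS → PASS → PASS → PARK → PASS → PASS → PARK → PASS → PASS

PASS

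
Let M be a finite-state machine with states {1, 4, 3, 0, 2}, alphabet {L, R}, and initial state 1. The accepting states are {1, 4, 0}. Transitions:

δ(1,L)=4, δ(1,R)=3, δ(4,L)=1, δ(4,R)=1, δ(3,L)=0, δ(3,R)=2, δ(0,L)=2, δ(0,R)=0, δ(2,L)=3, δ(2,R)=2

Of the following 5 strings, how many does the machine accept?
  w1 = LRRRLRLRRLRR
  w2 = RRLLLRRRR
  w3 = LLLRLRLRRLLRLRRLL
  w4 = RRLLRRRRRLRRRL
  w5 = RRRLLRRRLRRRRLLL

w1:
  start at 1
  read 'L': 1 → 4
  read 'R': 4 → 1
  read 'R': 1 → 3
  read 'R': 3 → 2
  read 'L': 2 → 3
  read 'R': 3 → 2
  read 'L': 2 → 3
  read 'R': 3 → 2
  read 'R': 2 → 2
  read 'L': 2 → 3
  read 'R': 3 → 2
  read 'R': 2 → 2
  end 2, rejected
w2:
  start at 1
  read 'R': 1 → 3
  read 'R': 3 → 2
  read 'L': 2 → 3
  read 'L': 3 → 0
  read 'L': 0 → 2
  read 'R': 2 → 2
  read 'R': 2 → 2
  read 'R': 2 → 2
  read 'R': 2 → 2
  end 2, rejected
w3:
  start at 1
  read 'L': 1 → 4
  read 'L': 4 → 1
  read 'L': 1 → 4
  read 'R': 4 → 1
  read 'L': 1 → 4
  read 'R': 4 → 1
  read 'L': 1 → 4
  read 'R': 4 → 1
  read 'R': 1 → 3
  read 'L': 3 → 0
  read 'L': 0 → 2
  read 'R': 2 → 2
  read 'L': 2 → 3
  read 'R': 3 → 2
  read 'R': 2 → 2
  read 'L': 2 → 3
  read 'L': 3 → 0
  end 0, accepted
w4:
  start at 1
  read 'R': 1 → 3
  read 'R': 3 → 2
  read 'L': 2 → 3
  read 'L': 3 → 0
  read 'R': 0 → 0
  read 'R': 0 → 0
  read 'R': 0 → 0
  read 'R': 0 → 0
  read 'R': 0 → 0
  read 'L': 0 → 2
  read 'R': 2 → 2
  read 'R': 2 → 2
  read 'R': 2 → 2
  read 'L': 2 → 3
  end 3, rejected
w5:
  start at 1
  read 'R': 1 → 3
  read 'R': 3 → 2
  read 'R': 2 → 2
  read 'L': 2 → 3
  read 'L': 3 → 0
  read 'R': 0 → 0
  read 'R': 0 → 0
  read 'R': 0 → 0
  read 'L': 0 → 2
  read 'R': 2 → 2
  read 'R': 2 → 2
  read 'R': 2 → 2
  read 'R': 2 → 2
  read 'L': 2 → 3
  read 'L': 3 → 0
  read 'L': 0 → 2
  end 2, rejected

1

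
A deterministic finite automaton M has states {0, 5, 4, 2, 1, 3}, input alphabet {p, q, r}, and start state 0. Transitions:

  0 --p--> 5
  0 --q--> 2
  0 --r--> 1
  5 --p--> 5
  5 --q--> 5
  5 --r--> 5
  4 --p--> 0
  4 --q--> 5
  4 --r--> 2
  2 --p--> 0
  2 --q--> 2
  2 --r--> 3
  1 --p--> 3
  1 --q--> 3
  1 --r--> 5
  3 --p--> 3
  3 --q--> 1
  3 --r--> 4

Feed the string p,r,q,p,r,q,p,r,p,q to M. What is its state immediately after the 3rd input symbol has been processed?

Trace: 0 -p-> 5 -r-> 5 -q-> 5
After 3 symbols: 5.

5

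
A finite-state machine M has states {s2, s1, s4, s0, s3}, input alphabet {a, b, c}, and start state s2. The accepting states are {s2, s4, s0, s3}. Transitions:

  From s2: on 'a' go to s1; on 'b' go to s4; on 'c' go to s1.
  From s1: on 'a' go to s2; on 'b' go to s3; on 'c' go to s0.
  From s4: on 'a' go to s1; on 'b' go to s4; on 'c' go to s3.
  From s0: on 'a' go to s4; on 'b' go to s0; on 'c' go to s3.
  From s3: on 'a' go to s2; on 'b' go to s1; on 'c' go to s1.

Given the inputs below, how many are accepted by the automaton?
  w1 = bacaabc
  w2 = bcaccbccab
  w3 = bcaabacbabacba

w1: s2 → s4 → s1 → s0 → s4 → s1 → s3 → s1  → end s1, rejected
w2: s2 → s4 → s3 → s2 → s1 → s0 → s0 → s3 → s1 → s2 → s4  → end s4, accepted
w3: s2 → s4 → s3 → s2 → s1 → s3 → s2 → s1 → s3 → s2 → s4 → s1 → s0 → s0 → s4  → end s4, accepted

2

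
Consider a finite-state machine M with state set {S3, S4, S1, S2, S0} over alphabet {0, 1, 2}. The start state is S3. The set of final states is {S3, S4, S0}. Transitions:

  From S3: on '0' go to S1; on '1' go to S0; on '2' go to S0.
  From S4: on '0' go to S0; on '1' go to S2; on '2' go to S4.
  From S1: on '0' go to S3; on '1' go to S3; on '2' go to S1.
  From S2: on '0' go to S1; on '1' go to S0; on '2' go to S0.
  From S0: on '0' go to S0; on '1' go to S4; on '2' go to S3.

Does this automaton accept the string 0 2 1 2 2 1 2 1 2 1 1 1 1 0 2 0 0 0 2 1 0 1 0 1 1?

S3 → S1 → S1 → S3 → S0 → S3 → S0 → S3 → S0 → S3 → S0 → S4 → S2 → S0 → S0 → S3 → S1 → S3 → S1 → S1 → S3 → S1 → S3 → S1 → S3 → S0
End state S0 is accepting.

Yes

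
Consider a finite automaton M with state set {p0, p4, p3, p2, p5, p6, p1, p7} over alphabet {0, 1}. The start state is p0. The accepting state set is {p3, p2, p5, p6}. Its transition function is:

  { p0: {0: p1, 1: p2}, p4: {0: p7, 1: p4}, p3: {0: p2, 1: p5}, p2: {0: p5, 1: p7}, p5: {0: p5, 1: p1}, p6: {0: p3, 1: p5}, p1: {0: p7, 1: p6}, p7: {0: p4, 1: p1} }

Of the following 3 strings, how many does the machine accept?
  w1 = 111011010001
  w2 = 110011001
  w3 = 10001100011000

1

w1:
  start at p0
  read '1': p0 → p2
  read '1': p2 → p7
  read '1': p7 → p1
  read '0': p1 → p7
  read '1': p7 → p1
  read '1': p1 → p6
  read '0': p6 → p3
  read '1': p3 → p5
  read '0': p5 → p5
  read '0': p5 → p5
  read '0': p5 → p5
  read '1': p5 → p1
  end p1, rejected
w2:
  start at p0
  read '1': p0 → p2
  read '1': p2 → p7
  read '0': p7 → p4
  read '0': p4 → p7
  read '1': p7 → p1
  read '1': p1 → p6
  read '0': p6 → p3
  read '0': p3 → p2
  read '1': p2 → p7
  end p7, rejected
w3:
  start at p0
  read '1': p0 → p2
  read '0': p2 → p5
  read '0': p5 → p5
  read '0': p5 → p5
  read '1': p5 → p1
  read '1': p1 → p6
  read '0': p6 → p3
  read '0': p3 → p2
  read '0': p2 → p5
  read '1': p5 → p1
  read '1': p1 → p6
  read '0': p6 → p3
  read '0': p3 → p2
  read '0': p2 → p5
  end p5, accepted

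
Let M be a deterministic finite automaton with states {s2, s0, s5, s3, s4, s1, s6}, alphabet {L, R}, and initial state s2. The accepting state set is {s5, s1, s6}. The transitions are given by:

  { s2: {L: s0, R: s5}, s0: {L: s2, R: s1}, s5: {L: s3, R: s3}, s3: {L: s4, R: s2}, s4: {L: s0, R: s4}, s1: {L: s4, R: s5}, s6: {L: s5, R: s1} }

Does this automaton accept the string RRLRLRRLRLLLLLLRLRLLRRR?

Trace: s2 -R-> s5 -R-> s3 -L-> s4 -R-> s4 -L-> s0 -R-> s1 -R-> s5 -L-> s3 -R-> s2 -L-> s0 -L-> s2 -L-> s0 -L-> s2 -L-> s0 -L-> s2 -R-> s5 -L-> s3 -R-> s2 -L-> s0 -L-> s2 -R-> s5 -R-> s3 -R-> s2
End state s2 is not accepting.

No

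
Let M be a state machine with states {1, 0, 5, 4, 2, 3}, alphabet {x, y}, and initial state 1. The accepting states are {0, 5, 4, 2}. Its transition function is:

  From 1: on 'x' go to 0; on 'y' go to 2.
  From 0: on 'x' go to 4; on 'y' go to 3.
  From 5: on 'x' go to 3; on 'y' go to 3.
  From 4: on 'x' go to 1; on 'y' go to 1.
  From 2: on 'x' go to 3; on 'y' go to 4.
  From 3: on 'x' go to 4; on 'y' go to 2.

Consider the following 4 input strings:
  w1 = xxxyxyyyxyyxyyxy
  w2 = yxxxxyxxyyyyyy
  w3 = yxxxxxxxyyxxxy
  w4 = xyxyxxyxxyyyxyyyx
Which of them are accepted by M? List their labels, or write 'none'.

w1, w3, w4

w1:
  start at 1
  read 'x': 1 → 0
  read 'x': 0 → 4
  read 'x': 4 → 1
  read 'y': 1 → 2
  read 'x': 2 → 3
  read 'y': 3 → 2
  read 'y': 2 → 4
  read 'y': 4 → 1
  read 'x': 1 → 0
  read 'y': 0 → 3
  read 'y': 3 → 2
  read 'x': 2 → 3
  read 'y': 3 → 2
  read 'y': 2 → 4
  read 'x': 4 → 1
  read 'y': 1 → 2
  end 2, accepted
w2:
  start at 1
  read 'y': 1 → 2
  read 'x': 2 → 3
  read 'x': 3 → 4
  read 'x': 4 → 1
  read 'x': 1 → 0
  read 'y': 0 → 3
  read 'x': 3 → 4
  read 'x': 4 → 1
  read 'y': 1 → 2
  read 'y': 2 → 4
  read 'y': 4 → 1
  read 'y': 1 → 2
  read 'y': 2 → 4
  read 'y': 4 → 1
  end 1, rejected
w3:
  start at 1
  read 'y': 1 → 2
  read 'x': 2 → 3
  read 'x': 3 → 4
  read 'x': 4 → 1
  read 'x': 1 → 0
  read 'x': 0 → 4
  read 'x': 4 → 1
  read 'x': 1 → 0
  read 'y': 0 → 3
  read 'y': 3 → 2
  read 'x': 2 → 3
  read 'x': 3 → 4
  read 'x': 4 → 1
  read 'y': 1 → 2
  end 2, accepted
w4:
  start at 1
  read 'x': 1 → 0
  read 'y': 0 → 3
  read 'x': 3 → 4
  read 'y': 4 → 1
  read 'x': 1 → 0
  read 'x': 0 → 4
  read 'y': 4 → 1
  read 'x': 1 → 0
  read 'x': 0 → 4
  read 'y': 4 → 1
  read 'y': 1 → 2
  read 'y': 2 → 4
  read 'x': 4 → 1
  read 'y': 1 → 2
  read 'y': 2 → 4
  read 'y': 4 → 1
  read 'x': 1 → 0
  end 0, accepted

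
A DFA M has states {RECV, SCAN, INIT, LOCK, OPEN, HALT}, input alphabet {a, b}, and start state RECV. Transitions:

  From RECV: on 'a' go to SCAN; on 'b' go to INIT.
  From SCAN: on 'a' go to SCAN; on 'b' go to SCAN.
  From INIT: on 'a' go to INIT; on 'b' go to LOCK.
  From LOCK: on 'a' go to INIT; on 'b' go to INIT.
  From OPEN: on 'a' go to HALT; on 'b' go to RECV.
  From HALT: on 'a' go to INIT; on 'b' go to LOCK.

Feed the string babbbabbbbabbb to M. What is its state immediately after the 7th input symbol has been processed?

start at RECV
read 'b': RECV → INIT
read 'a': INIT → INIT
read 'b': INIT → LOCK
read 'b': LOCK → INIT
read 'b': INIT → LOCK
read 'a': LOCK → INIT
read 'b': INIT → LOCK
After 7 symbols: LOCK.

LOCK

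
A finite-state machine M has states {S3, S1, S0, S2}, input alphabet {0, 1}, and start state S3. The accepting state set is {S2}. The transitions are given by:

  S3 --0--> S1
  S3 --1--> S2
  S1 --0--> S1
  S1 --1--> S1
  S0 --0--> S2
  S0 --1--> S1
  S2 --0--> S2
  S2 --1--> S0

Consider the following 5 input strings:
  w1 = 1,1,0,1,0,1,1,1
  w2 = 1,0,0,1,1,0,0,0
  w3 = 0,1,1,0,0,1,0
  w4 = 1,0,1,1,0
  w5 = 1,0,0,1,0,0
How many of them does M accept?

1

w1: Trace: S3 -1-> S2 -1-> S0 -0-> S2 -1-> S0 -0-> S2 -1-> S0 -1-> S1 -1-> S1  → end S1, rejected
w2: Trace: S3 -1-> S2 -0-> S2 -0-> S2 -1-> S0 -1-> S1 -0-> S1 -0-> S1 -0-> S1  → end S1, rejected
w3: Trace: S3 -0-> S1 -1-> S1 -1-> S1 -0-> S1 -0-> S1 -1-> S1 -0-> S1  → end S1, rejected
w4: Trace: S3 -1-> S2 -0-> S2 -1-> S0 -1-> S1 -0-> S1  → end S1, rejected
w5: Trace: S3 -1-> S2 -0-> S2 -0-> S2 -1-> S0 -0-> S2 -0-> S2  → end S2, accepted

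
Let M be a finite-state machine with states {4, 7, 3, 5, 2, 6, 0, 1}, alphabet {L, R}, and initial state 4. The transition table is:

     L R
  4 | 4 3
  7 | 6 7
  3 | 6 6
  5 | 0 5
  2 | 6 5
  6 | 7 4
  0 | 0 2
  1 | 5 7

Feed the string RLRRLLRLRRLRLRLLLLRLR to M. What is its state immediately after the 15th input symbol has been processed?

6

Trace: 4 -R-> 3 -L-> 6 -R-> 4 -R-> 3 -L-> 6 -L-> 7 -R-> 7 -L-> 6 -R-> 4 -R-> 3 -L-> 6 -R-> 4 -L-> 4 -R-> 3 -L-> 6
After 15 symbols: 6.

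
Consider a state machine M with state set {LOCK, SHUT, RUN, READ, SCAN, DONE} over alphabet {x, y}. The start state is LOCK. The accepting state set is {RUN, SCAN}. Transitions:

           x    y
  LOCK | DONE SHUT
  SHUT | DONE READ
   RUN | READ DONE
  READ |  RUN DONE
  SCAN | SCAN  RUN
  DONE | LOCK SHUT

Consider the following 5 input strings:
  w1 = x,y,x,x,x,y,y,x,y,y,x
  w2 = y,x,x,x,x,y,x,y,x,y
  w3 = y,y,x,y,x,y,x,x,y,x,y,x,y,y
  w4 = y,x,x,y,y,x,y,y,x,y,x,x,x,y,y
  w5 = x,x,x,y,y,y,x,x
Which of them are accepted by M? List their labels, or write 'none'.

none

w1: Trace: LOCK -x-> DONE -y-> SHUT -x-> DONE -x-> LOCK -x-> DONE -y-> SHUT -y-> READ -x-> RUN -y-> DONE -y-> SHUT -x-> DONE  → end DONE, rejected
w2: Trace: LOCK -y-> SHUT -x-> DONE -x-> LOCK -x-> DONE -x-> LOCK -y-> SHUT -x-> DONE -y-> SHUT -x-> DONE -y-> SHUT  → end SHUT, rejected
w3: Trace: LOCK -y-> SHUT -y-> READ -x-> RUN -y-> DONE -x-> LOCK -y-> SHUT -x-> DONE -x-> LOCK -y-> SHUT -x-> DONE -y-> SHUT -x-> DONE -y-> SHUT -y-> READ  → end READ, rejected
w4: Trace: LOCK -y-> SHUT -x-> DONE -x-> LOCK -y-> SHUT -y-> READ -x-> RUN -y-> DONE -y-> SHUT -x-> DONE -y-> SHUT -x-> DONE -x-> LOCK -x-> DONE -y-> SHUT -y-> READ  → end READ, rejected
w5: Trace: LOCK -x-> DONE -x-> LOCK -x-> DONE -y-> SHUT -y-> READ -y-> DONE -x-> LOCK -x-> DONE  → end DONE, rejected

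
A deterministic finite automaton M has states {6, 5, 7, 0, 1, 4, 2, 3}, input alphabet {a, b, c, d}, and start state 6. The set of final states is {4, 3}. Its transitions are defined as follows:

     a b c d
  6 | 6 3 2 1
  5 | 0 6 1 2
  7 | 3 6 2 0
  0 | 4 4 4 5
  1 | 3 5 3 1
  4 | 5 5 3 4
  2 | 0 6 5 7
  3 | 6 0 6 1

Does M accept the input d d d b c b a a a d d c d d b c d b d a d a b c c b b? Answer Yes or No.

6 → 1 → 1 → 1 → 5 → 1 → 5 → 0 → 4 → 5 → 2 → 7 → 2 → 7 → 0 → 4 → 3 → 1 → 5 → 2 → 0 → 5 → 0 → 4 → 3 → 6 → 3 → 0
End state 0 is not accepting.

No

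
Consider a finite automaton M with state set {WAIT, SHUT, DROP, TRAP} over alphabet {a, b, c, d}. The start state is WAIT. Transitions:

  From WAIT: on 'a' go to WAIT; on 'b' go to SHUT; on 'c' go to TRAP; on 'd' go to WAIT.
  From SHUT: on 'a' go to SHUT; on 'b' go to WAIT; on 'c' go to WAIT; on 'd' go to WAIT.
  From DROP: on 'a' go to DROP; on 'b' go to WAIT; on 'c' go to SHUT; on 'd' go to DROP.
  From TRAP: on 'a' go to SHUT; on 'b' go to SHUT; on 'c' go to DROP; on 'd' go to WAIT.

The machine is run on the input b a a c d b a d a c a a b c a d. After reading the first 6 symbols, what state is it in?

SHUT

WAIT → SHUT → SHUT → SHUT → WAIT → WAIT → SHUT
After 6 symbols: SHUT.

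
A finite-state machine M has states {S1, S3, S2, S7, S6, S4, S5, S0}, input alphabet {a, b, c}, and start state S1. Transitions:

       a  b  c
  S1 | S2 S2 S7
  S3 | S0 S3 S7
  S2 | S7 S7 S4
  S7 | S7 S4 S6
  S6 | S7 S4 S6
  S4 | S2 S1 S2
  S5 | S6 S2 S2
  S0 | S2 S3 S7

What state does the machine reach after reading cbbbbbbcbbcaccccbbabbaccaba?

S1 → S7 → S4 → S1 → S2 → S7 → S4 → S1 → S7 → S4 → S1 → S7 → S7 → S6 → S6 → S6 → S6 → S4 → S1 → S2 → S7 → S4 → S2 → S4 → S2 → S7 → S4 → S2

S2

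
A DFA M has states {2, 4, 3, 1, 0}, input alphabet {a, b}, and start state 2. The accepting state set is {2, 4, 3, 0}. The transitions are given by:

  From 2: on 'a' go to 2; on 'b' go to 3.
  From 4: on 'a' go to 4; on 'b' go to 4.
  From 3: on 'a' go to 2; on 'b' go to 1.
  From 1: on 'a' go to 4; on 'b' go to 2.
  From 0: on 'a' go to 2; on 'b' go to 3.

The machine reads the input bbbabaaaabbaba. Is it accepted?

Yes

start at 2
read 'b': 2 → 3
read 'b': 3 → 1
read 'b': 1 → 2
read 'a': 2 → 2
read 'b': 2 → 3
read 'a': 3 → 2
read 'a': 2 → 2
read 'a': 2 → 2
read 'a': 2 → 2
read 'b': 2 → 3
read 'b': 3 → 1
read 'a': 1 → 4
read 'b': 4 → 4
read 'a': 4 → 4
End state 4 is accepting.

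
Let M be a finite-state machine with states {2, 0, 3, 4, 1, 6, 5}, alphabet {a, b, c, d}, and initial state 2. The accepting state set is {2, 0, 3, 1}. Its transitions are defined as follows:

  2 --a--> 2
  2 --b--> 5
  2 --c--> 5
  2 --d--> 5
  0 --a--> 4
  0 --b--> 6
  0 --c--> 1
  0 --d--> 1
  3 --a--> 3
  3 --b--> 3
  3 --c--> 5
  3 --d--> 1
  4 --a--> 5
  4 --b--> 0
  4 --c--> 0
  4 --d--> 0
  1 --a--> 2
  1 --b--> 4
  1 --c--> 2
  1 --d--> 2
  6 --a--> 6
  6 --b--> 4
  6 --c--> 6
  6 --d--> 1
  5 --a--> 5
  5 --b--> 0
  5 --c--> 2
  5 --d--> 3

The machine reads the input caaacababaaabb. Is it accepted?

start at 2
read 'c': 2 → 5
read 'a': 5 → 5
read 'a': 5 → 5
read 'a': 5 → 5
read 'c': 5 → 2
read 'a': 2 → 2
read 'b': 2 → 5
read 'a': 5 → 5
read 'b': 5 → 0
read 'a': 0 → 4
read 'a': 4 → 5
read 'a': 5 → 5
read 'b': 5 → 0
read 'b': 0 → 6
End state 6 is not accepting.

No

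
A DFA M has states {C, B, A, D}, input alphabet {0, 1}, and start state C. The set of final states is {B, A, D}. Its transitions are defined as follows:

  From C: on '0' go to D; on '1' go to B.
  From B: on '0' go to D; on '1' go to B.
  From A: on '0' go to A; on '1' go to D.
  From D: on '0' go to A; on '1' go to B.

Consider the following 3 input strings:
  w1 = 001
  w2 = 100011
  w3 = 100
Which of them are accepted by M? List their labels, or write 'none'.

w1: C → D → A → D  → end D, accepted
w2: C → B → D → A → A → D → B  → end B, accepted
w3: C → B → D → A  → end A, accepted

w1, w2, w3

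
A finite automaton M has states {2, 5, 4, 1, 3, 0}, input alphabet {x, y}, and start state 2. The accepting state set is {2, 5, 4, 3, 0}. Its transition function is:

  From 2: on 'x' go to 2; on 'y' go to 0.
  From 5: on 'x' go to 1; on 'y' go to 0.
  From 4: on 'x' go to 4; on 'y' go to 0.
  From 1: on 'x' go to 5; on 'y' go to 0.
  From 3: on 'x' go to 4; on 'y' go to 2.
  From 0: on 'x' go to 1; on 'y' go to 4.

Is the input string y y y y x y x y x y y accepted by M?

Yes

Trace: 2 -y-> 0 -y-> 4 -y-> 0 -y-> 4 -x-> 4 -y-> 0 -x-> 1 -y-> 0 -x-> 1 -y-> 0 -y-> 4
End state 4 is accepting.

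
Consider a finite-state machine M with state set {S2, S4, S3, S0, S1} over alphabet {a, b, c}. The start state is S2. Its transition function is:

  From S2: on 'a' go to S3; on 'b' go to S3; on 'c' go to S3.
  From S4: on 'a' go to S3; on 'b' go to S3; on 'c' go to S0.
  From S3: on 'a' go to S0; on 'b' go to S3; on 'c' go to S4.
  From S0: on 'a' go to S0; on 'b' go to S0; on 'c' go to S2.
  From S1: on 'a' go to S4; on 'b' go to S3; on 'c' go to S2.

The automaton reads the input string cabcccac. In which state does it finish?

S4

Trace: S2 -c-> S3 -a-> S0 -b-> S0 -c-> S2 -c-> S3 -c-> S4 -a-> S3 -c-> S4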